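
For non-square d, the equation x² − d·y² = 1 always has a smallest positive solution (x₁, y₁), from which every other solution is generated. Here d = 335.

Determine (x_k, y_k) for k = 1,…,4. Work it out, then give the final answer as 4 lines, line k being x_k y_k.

√335 = [18; 3,3,3,36, …], period ℓ=4 (even) → k=3
i=0: a=18 ⇒ p=18, q=1
i=1: a=3 ⇒ p=55, q=3
i=2: a=3 ⇒ p=183, q=10
i=3: a=3 ⇒ p=604, q=33
→ (604, 33).  Check: 604²=364816, 335·33²=364815, difference 1.
n=2: (604,33)∘(604,33) = (604·604+335·33·33, 604·33+33·604) = (729631,39864)
n=3: (729631,39864)∘(604,33) = (604·729631+335·33·39864, 604·39864+33·729631) = (881393644,48155679)
n=4: (881393644,48155679)∘(604,33) = (604·881393644+335·33·48155679, 604·48155679+33·881393644) = (1064722792321,58172020368)

604 33
729631 39864
881393644 48155679
1064722792321 58172020368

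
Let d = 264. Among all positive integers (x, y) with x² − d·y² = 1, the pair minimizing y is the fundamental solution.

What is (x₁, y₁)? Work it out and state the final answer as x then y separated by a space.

d=264: √d = [16; 4,32] (ℓ=2, even), read p_1/q_1
step 0: (16, 1)  from 16·(1,0) + (0,1)
step 1: (65, 4)  from 4·(16,1) + (1,0)
→ (65, 4).  Check: 65²=4225, 264·4²=4224, difference 1.

65 4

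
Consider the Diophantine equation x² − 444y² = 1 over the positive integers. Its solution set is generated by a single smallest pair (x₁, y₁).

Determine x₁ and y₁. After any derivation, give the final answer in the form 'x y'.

295 14

[21; 14,42] for √444; ℓ=2 ⇒ convergent index 1
k=0  a_k=21  p_k/q_k = 21/1
k=1  a_k=14  p_k/q_k = 295/14
(x₁, y₁) = (295, 14);  295² − 444·14² = 1 ✓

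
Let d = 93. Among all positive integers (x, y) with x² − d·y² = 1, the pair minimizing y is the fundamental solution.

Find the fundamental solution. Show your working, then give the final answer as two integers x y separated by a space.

12151 1260

d=93: √d = [9; 1,1,1,4,6,4,1,1,1,18] (ℓ=10, even), read p_9/q_9
k=0  a_k=9  p_k/q_k = 9/1
…
k=3  a_k=1  p_k/q_k = 29/3
k=4  a_k=4  p_k/q_k = 135/14
k=5  a_k=6  p_k/q_k = 839/87
…
k=7  a_k=1  p_k/q_k = 4330/449
k=8  a_k=1  p_k/q_k = 7821/811
k=9  a_k=1  p_k/q_k = 12151/1260
fundamental: x₁=12151, y₁=1260  (since 147646801 − 93·1587600 = 1)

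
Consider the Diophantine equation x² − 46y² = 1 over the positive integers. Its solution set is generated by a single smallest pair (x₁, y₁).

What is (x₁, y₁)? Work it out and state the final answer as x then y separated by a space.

24335 3588

√46 → a₀=6, period (1,3,1,1,2,6,2,1,1,3,1,12); ℓ=12 even so k=11
k=0  a_k=6  p_k/q_k = 6/1
k=1  a_k=1  p_k/q_k = 7/1
k=2  a_k=3  p_k/q_k = 27/4
k=3  a_k=1  p_k/q_k = 34/5
…
k=5  a_k=2  p_k/q_k = 156/23
…
k=8  a_k=1  p_k/q_k = 3147/464
k=9  a_k=1  p_k/q_k = 5297/781
k=10  a_k=3  p_k/q_k = 19038/2807
k=11  a_k=1  p_k/q_k = 24335/3588
→ (24335, 3588).  Check: 24335²=592192225, 46·3588²=592192224, difference 1.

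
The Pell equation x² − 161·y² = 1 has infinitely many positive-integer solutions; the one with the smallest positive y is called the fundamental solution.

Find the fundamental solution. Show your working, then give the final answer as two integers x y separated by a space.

√161 = [12; 1,2,4,1,2,1,4,2,1,24, …], period ℓ=10 (even) → k=9
k=0  a_k=12  p_k/q_k = 12/1
…
k=3  a_k=4  p_k/q_k = 165/13
…
k=8  a_k=2  p_k/q_k = 8108/639
k=9  a_k=1  p_k/q_k = 11775/928
→ (11775, 928).  Check: 11775²=138650625, 161·928²=138650624, difference 1.

11775 928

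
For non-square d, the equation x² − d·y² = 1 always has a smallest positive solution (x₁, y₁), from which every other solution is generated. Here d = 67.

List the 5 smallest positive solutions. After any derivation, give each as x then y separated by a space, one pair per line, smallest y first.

48842 5967
4771081927 582880428
466058366908226 56938091722785
45526445508292066657 5561940551265649512
4447205302565943872414162 543312600752895615207423

d=67: √d = [8; 5,2,1,1,7,1,1,2,5,16] (ℓ=10, even), read p_9/q_9
a_0=8:  p_0=8·1+0=8,  q_0=8·0+1=1
…
a_4=1:  p_4=1·131+90=221,  q_4=1·16+11=27
a_5=7:  p_5=7·221+131=1678,  q_5=7·27+16=205
…
a_7=1:  p_7=1·1899+1678=3577,  q_7=1·232+205=437
a_8=2:  p_8=2·3577+1899=9053,  q_8=2·437+232=1106
a_9=5:  p_9=5·9053+3577=48842,  q_9=5·1106+437=5967
(x₁, y₁) = (48842, 5967);  48842² − 67·5967² = 1 ✓
(x_2, y_2) = (48842·48842 + 67·5967·5967, 48842·5967 + 5967·48842) = (4771081927, 582880428)
(x_3, y_3) = (48842·4771081927 + 67·5967·582880428, 48842·582880428 + 5967·4771081927) = (466058366908226, 56938091722785)
(x_4, y_4) = (48842·466058366908226 + 67·5967·56938091722785, 48842·56938091722785 + 5967·466058366908226) = (45526445508292066657, 5561940551265649512)
(x_5, y_5) = (48842·45526445508292066657 + 67·5967·5561940551265649512, 48842·5561940551265649512 + 5967·45526445508292066657) = (4447205302565943872414162, 543312600752895615207423)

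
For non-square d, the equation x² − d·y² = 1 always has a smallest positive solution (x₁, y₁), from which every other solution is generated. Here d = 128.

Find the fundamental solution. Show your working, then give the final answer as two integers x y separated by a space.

d=128: √d = [11; 3,5,3,22] (ℓ=4, even), read p_3/q_3
i=0: a=11 ⇒ p=11, q=1
…
i=2: a=5 ⇒ p=181, q=16
i=3: a=3 ⇒ p=577, q=51
→ (577, 51).  Check: 577²=332929, 128·51²=332928, difference 1.

577 51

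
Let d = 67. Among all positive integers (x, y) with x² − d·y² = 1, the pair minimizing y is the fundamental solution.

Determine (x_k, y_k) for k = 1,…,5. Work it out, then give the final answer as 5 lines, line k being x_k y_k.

48842 5967
4771081927 582880428
466058366908226 56938091722785
45526445508292066657 5561940551265649512
4447205302565943872414162 543312600752895615207423

√67 = [8; 5,2,1,1,7,1,1,2,5,16, …], period ℓ=10 (even) → k=9
a_0=8:  p_0=8·1+0=8,  q_0=8·0+1=1
a_1=5:  p_1=5·8+1=41,  q_1=5·1+0=5
…
a_4=1:  p_4=1·131+90=221,  q_4=1·16+11=27
…
a_7=1:  p_7=1·1899+1678=3577,  q_7=1·232+205=437
a_8=2:  p_8=2·3577+1899=9053,  q_8=2·437+232=1106
a_9=5:  p_9=5·9053+3577=48842,  q_9=5·1106+437=5967
fundamental: x₁=48842, y₁=5967  (since 2385540964 − 67·35605089 = 1)
k=2:  x_2 = 48842·48842+67·5967·5967 = 4771081927,  y_2 = 48842·5967+5967·48842 = 582880428
k=3:  x_3 = 48842·4771081927+67·5967·582880428 = 466058366908226,  y_3 = 48842·582880428+5967·4771081927 = 56938091722785
k=4:  x_4 = 48842·466058366908226+67·5967·56938091722785 = 45526445508292066657,  y_4 = 48842·56938091722785+5967·466058366908226 = 5561940551265649512
k=5:  x_5 = 48842·45526445508292066657+67·5967·5561940551265649512 = 4447205302565943872414162,  y_5 = 48842·5561940551265649512+5967·45526445508292066657 = 543312600752895615207423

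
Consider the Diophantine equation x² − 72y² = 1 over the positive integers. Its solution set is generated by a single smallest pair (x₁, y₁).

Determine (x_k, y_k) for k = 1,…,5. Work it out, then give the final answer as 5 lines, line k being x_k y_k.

17 2
577 68
19601 2310
665857 78472
22619537 2665738

√72 → a₀=8, period (2,16); ℓ=2 even so k=1
k=0  a_k=8  p_k/q_k = 8/1
k=1  a_k=2  p_k/q_k = 17/2
→ (17, 2).  Check: 17²=289, 72·2²=288, difference 1.
n=2: (17,2)∘(17,2) = (17·17+72·2·2, 17·2+2·17) = (577,68)
n=3: (577,68)∘(17,2) = (17·577+72·2·68, 17·68+2·577) = (19601,2310)
n=4: (19601,2310)∘(17,2) = (17·19601+72·2·2310, 17·2310+2·19601) = (665857,78472)
n=5: (665857,78472)∘(17,2) = (17·665857+72·2·78472, 17·78472+2·665857) = (22619537,2665738)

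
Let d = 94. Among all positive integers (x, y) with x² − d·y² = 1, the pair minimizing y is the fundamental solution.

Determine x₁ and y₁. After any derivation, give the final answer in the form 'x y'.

d=94: √d = [9; 1,2,3,1,1,…,2,1,18] (ℓ=16, even), read p_15/q_15
step 0: (9, 1)  from 9·(1,0) + (0,1)
…
step 4: (126, 13)  from 1·(97,10) + (29,3)
…
step 7: (1464, 151)  from 1·(1241,128) + (223,23)
step 8: (12953, 1336)  from 8·(1464,151) + (1241,128)
…
step 14: (1490361, 153719)  from 2·(652934,67345) + (184493,19029)
step 15: (2143295, 221064)  from 1·(1490361,153719) + (652934,67345)
(x₁, y₁) = (2143295, 221064);  2143295² − 94·221064² = 1 ✓

2143295 221064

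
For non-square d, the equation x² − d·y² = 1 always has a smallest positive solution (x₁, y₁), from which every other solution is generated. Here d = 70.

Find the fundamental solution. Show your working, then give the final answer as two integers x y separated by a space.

[8; 2,1,2,1,2,16] for √70; ℓ=6 ⇒ convergent index 5
k=0  a_k=8  p_k/q_k = 8/1
k=1  a_k=2  p_k/q_k = 17/2
k=2  a_k=1  p_k/q_k = 25/3
k=3  a_k=2  p_k/q_k = 67/8
k=4  a_k=1  p_k/q_k = 92/11
k=5  a_k=2  p_k/q_k = 251/30
fundamental: x₁=251, y₁=30  (since 63001 − 70·900 = 1)

251 30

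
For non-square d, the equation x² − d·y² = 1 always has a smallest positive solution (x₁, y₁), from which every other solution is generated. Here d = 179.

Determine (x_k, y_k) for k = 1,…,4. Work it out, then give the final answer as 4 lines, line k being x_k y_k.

d=179: √d = [13; 2,1,1,1,3,…,1,2,26] (ℓ=14, even), read p_13/q_13
k=0  a_k=13  p_k/q_k = 13/1
…
k=2  a_k=1  p_k/q_k = 40/3
k=3  a_k=1  p_k/q_k = 67/5
k=4  a_k=1  p_k/q_k = 107/8
…
k=6  a_k=5  p_k/q_k = 2047/153
…
k=9  a_k=3  p_k/q_k = 438125/32747
k=10  a_k=1  p_k/q_k = 575167/42990
k=11  a_k=1  p_k/q_k = 1013292/75737
k=12  a_k=1  p_k/q_k = 1588459/118727
k=13  a_k=2  p_k/q_k = 4190210/313191
fundamental: x₁=4190210, y₁=313191  (since 17557859844100 − 179·98088602481 = 1)
(x_2, y_2) = (4190210·4190210 + 179·313191·313191, 4190210·313191 + 313191·4190210) = (35115719688199, 2624672120220)
(x_3, y_3) = (4190210·35115719688199 + 179·313191·2624672120220, 4190210·2624672120220 + 313191·35115719688199) = (294284479589372473370, 21995854729733779209)
(x_4, y_4) = (4190210·294284479589372473370 + 179·313191·21995854729733779209, 4190210·21995854729733779209 + 313191·294284479589372473370) = (2466227538440333747559727201, 184334500894152933286567560)

4190210 313191
35115719688199 2624672120220
294284479589372473370 21995854729733779209
2466227538440333747559727201 184334500894152933286567560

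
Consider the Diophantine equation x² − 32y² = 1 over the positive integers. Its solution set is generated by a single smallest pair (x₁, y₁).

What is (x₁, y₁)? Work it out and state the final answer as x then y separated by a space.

17 3

[5; 1,1,1,10] for √32; ℓ=4 ⇒ convergent index 3
i=0: a=5 ⇒ p=5, q=1
i=1: a=1 ⇒ p=6, q=1
i=2: a=1 ⇒ p=11, q=2
i=3: a=1 ⇒ p=17, q=3
(x₁, y₁) = (17, 3);  17² − 32·3² = 1 ✓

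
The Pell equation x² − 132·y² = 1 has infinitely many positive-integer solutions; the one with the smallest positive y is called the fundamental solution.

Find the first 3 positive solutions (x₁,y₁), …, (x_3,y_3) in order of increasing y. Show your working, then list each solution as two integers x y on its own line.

23 2
1057 92
48599 4230

d=132: √d = [11; 2,22] (ℓ=2, even), read p_1/q_1
i=0: a=11 ⇒ p=11, q=1
i=1: a=2 ⇒ p=23, q=2
fundamental: x₁=23, y₁=2  (since 529 − 132·4 = 1)
n=2: (23,2)∘(23,2) = (23·23+132·2·2, 23·2+2·23) = (1057,92)
n=3: (1057,92)∘(23,2) = (23·1057+132·2·92, 23·92+2·1057) = (48599,4230)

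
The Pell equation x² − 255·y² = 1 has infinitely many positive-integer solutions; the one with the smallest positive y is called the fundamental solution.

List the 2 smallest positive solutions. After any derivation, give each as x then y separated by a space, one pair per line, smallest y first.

d=255: √d = [15; 1,30] (ℓ=2, even), read p_1/q_1
k=0  a_k=15  p_k/q_k = 15/1
k=1  a_k=1  p_k/q_k = 16/1
→ (16, 1).  Check: 16²=256, 255·1²=255, difference 1.
(16+1√255)^2 = 511 + 32√255

16 1
511 32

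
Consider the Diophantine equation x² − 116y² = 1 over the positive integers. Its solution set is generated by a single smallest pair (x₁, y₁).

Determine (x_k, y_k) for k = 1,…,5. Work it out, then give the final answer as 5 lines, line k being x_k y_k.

9801 910
192119201 17837820
3765920568201 349656946730
73819574785756801 6853975451963640
1447011301184484245001 134351626459734324550

√116 = [10; 1,3,2,1,4,1,2,3,1,20, …], period ℓ=10 (even) → k=9
a_0=10:  p_0=10·1+0=10,  q_0=10·0+1=1
a_1=1:  p_1=1·10+1=11,  q_1=1·1+0=1
a_2=3:  p_2=3·11+10=43,  q_2=3·1+1=4
…
a_4=1:  p_4=1·97+43=140,  q_4=1·9+4=13
a_5=4:  p_5=4·140+97=657,  q_5=4·13+9=61
…
a_7=2:  p_7=2·797+657=2251,  q_7=2·74+61=209
a_8=3:  p_8=3·2251+797=7550,  q_8=3·209+74=701
a_9=1:  p_9=1·7550+2251=9801,  q_9=1·701+209=910
fundamental: x₁=9801, y₁=910  (since 96059601 − 116·828100 = 1)
(x_2, y_2) = (9801·9801 + 116·910·910, 9801·910 + 910·9801) = (192119201, 17837820)
(x_3, y_3) = (9801·192119201 + 116·910·17837820, 9801·17837820 + 910·192119201) = (3765920568201, 349656946730)
(x_4, y_4) = (9801·3765920568201 + 116·910·349656946730, 9801·349656946730 + 910·3765920568201) = (73819574785756801, 6853975451963640)
(x_5, y_5) = (9801·73819574785756801 + 116·910·6853975451963640, 9801·6853975451963640 + 910·73819574785756801) = (1447011301184484245001, 134351626459734324550)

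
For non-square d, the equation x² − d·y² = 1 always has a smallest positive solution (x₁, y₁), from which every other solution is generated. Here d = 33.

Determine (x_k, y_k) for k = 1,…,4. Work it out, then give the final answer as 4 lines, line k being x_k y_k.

23 4
1057 184
48599 8460
2234497 388976

d=33: √d = [5; 1,2,1,10] (ℓ=4, even), read p_3/q_3
a_0=5:  p_0=5·1+0=5,  q_0=5·0+1=1
…
a_2=2:  p_2=2·6+5=17,  q_2=2·1+1=3
a_3=1:  p_3=1·17+6=23,  q_3=1·3+1=4
(x₁, y₁) = (23, 4);  23² − 33·4² = 1 ✓
k=2:  x_2 = 23·23+33·4·4 = 1057,  y_2 = 23·4+4·23 = 184
k=3:  x_3 = 23·1057+33·4·184 = 48599,  y_3 = 23·184+4·1057 = 8460
k=4:  x_4 = 23·48599+33·4·8460 = 2234497,  y_4 = 23·8460+4·48599 = 388976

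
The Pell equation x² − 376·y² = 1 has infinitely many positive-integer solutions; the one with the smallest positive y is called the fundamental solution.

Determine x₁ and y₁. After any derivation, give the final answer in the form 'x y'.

2143295 110532

d=376: √d = [19; 2,1,1,3,1,…,1,2,38] (ℓ=16, even), read p_15/q_15
step 0: (19, 1)  from 19·(1,0) + (0,1)
…
step 2: (58, 3)  from 1·(39,2) + (19,1)
…
step 4: (349, 18)  from 3·(97,5) + (58,3)
step 5: (446, 23)  from 1·(349,18) + (97,5)
…
step 9: (28834, 1487)  from 2·(12953,668) + (2928,151)
step 10: (70621, 3642)  from 2·(28834,1487) + (12953,668)
step 11: (99455, 5129)  from 1·(70621,3642) + (28834,1487)
step 12: (368986, 19029)  from 3·(99455,5129) + (70621,3642)
step 13: (468441, 24158)  from 1·(368986,19029) + (99455,5129)
step 14: (837427, 43187)  from 1·(468441,24158) + (368986,19029)
step 15: (2143295, 110532)  from 2·(837427,43187) + (468441,24158)
(x₁, y₁) = (2143295, 110532);  2143295² − 376·110532² = 1 ✓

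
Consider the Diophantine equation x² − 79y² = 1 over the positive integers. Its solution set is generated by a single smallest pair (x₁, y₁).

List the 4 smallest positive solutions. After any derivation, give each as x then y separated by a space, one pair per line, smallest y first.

80 9
12799 1440
2047760 230391
327628801 36861120

√79 = [8; 1,7,1,16, …], period ℓ=4 (even) → k=3
i=0: a=8 ⇒ p=8, q=1
…
i=2: a=7 ⇒ p=71, q=8
i=3: a=1 ⇒ p=80, q=9
→ (80, 9).  Check: 80²=6400, 79·9²=6399, difference 1.
(80+9√79)^2 = 12799 + 1440√79
(80+9√79)^3 = 2047760 + 230391√79
(80+9√79)^4 = 327628801 + 36861120√79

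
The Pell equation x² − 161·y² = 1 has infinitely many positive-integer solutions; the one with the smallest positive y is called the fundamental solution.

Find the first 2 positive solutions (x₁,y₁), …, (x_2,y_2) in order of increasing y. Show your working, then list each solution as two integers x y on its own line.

11775 928
277301249 21854400

d=161: √d = [12; 1,2,4,1,2,1,4,2,1,24] (ℓ=10, even), read p_9/q_9
k=0  a_k=12  p_k/q_k = 12/1
k=1  a_k=1  p_k/q_k = 13/1
k=2  a_k=2  p_k/q_k = 38/3
k=3  a_k=4  p_k/q_k = 165/13
…
k=7  a_k=4  p_k/q_k = 3667/289
k=8  a_k=2  p_k/q_k = 8108/639
k=9  a_k=1  p_k/q_k = 11775/928
(x₁, y₁) = (11775, 928);  11775² − 161·928² = 1 ✓
(x_2, y_2) = (11775·11775 + 161·928·928, 11775·928 + 928·11775) = (277301249, 21854400)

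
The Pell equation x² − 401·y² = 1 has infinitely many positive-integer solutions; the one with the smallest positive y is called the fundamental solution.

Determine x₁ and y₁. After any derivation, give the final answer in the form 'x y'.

[20; 40] for √401; ℓ=1 ⇒ convergent index 1
step 0: (20, 1)  from 20·(1,0) + (0,1)
step 1: (801, 40)  from 40·(20,1) + (1,0)
(x₁, y₁) = (801, 40);  801² − 401·40² = 1 ✓

801 40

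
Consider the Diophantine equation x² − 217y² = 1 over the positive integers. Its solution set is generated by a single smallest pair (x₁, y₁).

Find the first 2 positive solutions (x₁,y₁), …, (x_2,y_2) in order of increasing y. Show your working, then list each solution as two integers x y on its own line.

√217 = [14; 1,2,1,2,1,…,2,1,28, …], period ℓ=16 (even) → k=15
k=0  a_k=14  p_k/q_k = 14/1
…
k=3  a_k=1  p_k/q_k = 59/4
…
k=8  a_k=4  p_k/q_k = 15055/1022
…
k=12  a_k=2  p_k/q_k = 740980/50301
…
k=14  a_k=2  p_k/q_k = 2809702/190735
k=15  a_k=1  p_k/q_k = 3844063/260952
(x₁, y₁) = (3844063, 260952);  3844063² − 217·260952² = 1 ✓
n=2: (3844063,260952)∘(3844063,260952) = (3844063·3844063+217·260952·260952, 3844063·260952+260952·3844063) = (29553640695937,2006231855952)

3844063 260952
29553640695937 2006231855952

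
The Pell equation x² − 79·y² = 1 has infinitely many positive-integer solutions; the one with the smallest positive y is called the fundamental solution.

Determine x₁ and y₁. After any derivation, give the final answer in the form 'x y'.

80 9

[8; 1,7,1,16] for √79; ℓ=4 ⇒ convergent index 3
step 0: (8, 1)  from 8·(1,0) + (0,1)
step 1: (9, 1)  from 1·(8,1) + (1,0)
step 2: (71, 8)  from 7·(9,1) + (8,1)
step 3: (80, 9)  from 1·(71,8) + (9,1)
fundamental: x₁=80, y₁=9  (since 6400 − 79·81 = 1)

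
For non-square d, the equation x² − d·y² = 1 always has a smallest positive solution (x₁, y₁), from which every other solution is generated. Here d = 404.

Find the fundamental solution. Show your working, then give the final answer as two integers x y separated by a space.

√404 → a₀=20, period (10,40); ℓ=2 even so k=1
i=0: a=20 ⇒ p=20, q=1
i=1: a=10 ⇒ p=201, q=10
fundamental: x₁=201, y₁=10  (since 40401 − 404·100 = 1)

201 10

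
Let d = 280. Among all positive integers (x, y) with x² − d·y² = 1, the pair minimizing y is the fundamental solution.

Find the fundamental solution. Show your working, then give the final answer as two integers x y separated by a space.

[16; 1,2,1,2,1,32] for √280; ℓ=6 ⇒ convergent index 5
k=0  a_k=16  p_k/q_k = 16/1
k=1  a_k=1  p_k/q_k = 17/1
k=2  a_k=2  p_k/q_k = 50/3
…
k=4  a_k=2  p_k/q_k = 184/11
k=5  a_k=1  p_k/q_k = 251/15
→ (251, 15).  Check: 251²=63001, 280·15²=63000, difference 1.

251 15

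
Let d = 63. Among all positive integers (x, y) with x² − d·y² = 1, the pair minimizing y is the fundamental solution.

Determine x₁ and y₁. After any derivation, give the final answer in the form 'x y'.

8 1

[7; 1,14] for √63; ℓ=2 ⇒ convergent index 1
i=0: a=7 ⇒ p=7, q=1
i=1: a=1 ⇒ p=8, q=1
→ (8, 1).  Check: 8²=64, 63·1²=63, difference 1.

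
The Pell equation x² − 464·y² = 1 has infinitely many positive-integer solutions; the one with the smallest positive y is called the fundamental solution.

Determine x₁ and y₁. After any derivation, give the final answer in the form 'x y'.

√464 → a₀=21, period (1,1,5,1,1,1,5,1,1,42); ℓ=10 even so k=9
a_0=21:  p_0=21·1+0=21,  q_0=21·0+1=1
a_1=1:  p_1=1·21+1=22,  q_1=1·1+0=1
a_2=1:  p_2=1·22+21=43,  q_2=1·1+1=2
…
a_4=1:  p_4=1·237+43=280,  q_4=1·11+2=13
…
a_7=5:  p_7=5·797+517=4502,  q_7=5·37+24=209
a_8=1:  p_8=1·4502+797=5299,  q_8=1·209+37=246
a_9=1:  p_9=1·5299+4502=9801,  q_9=1·246+209=455
(x₁, y₁) = (9801, 455);  9801² − 464·455² = 1 ✓

9801 455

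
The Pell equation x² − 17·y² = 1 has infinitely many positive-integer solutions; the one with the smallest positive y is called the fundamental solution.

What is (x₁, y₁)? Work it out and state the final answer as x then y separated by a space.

d=17: √d = [4; 8] (ℓ=1, odd), read p_1/q_1
step 0: (4, 1)  from 4·(1,0) + (0,1)
step 1: (33, 8)  from 8·(4,1) + (1,0)
(x₁, y₁) = (33, 8);  33² − 17·8² = 1 ✓

33 8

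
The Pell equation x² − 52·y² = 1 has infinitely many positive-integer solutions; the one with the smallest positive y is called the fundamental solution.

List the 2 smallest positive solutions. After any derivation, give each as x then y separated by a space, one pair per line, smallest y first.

d=52: √d = [7; 4,1,2,1,4,14] (ℓ=6, even), read p_5/q_5
a_0=7:  p_0=7·1+0=7,  q_0=7·0+1=1
…
a_2=1:  p_2=1·29+7=36,  q_2=1·4+1=5
a_3=2:  p_3=2·36+29=101,  q_3=2·5+4=14
a_4=1:  p_4=1·101+36=137,  q_4=1·14+5=19
a_5=4:  p_5=4·137+101=649,  q_5=4·19+14=90
fundamental: x₁=649, y₁=90  (since 421201 − 52·8100 = 1)
n=2: (649,90)∘(649,90) = (649·649+52·90·90, 649·90+90·649) = (842401,116820)

649 90
842401 116820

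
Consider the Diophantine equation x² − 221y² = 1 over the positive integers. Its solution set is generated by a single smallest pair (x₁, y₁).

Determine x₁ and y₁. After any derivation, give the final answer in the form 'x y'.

√221 = [14; 1,6,2,6,1,28, …], period ℓ=6 (even) → k=5
a_0=14:  p_0=14·1+0=14,  q_0=14·0+1=1
a_1=1:  p_1=1·14+1=15,  q_1=1·1+0=1
…
a_3=2:  p_3=2·104+15=223,  q_3=2·7+1=15
a_4=6:  p_4=6·223+104=1442,  q_4=6·15+7=97
a_5=1:  p_5=1·1442+223=1665,  q_5=1·97+15=112
fundamental: x₁=1665, y₁=112  (since 2772225 − 221·12544 = 1)

1665 112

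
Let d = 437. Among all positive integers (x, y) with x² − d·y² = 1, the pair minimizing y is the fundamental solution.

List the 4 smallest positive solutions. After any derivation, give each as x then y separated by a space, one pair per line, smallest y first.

√437 = [20; 1,9,2,9,1,40, …], period ℓ=6 (even) → k=5
a_0=20:  p_0=20·1+0=20,  q_0=20·0+1=1
…
a_3=2:  p_3=2·209+21=439,  q_3=2·10+1=21
a_4=9:  p_4=9·439+209=4160,  q_4=9·21+10=199
a_5=1:  p_5=1·4160+439=4599,  q_5=1·199+21=220
→ (4599, 220).  Check: 4599²=21150801, 437·220²=21150800, difference 1.
n=2: (4599,220)∘(4599,220) = (4599·4599+437·220·220, 4599·220+220·4599) = (42301601,2023560)
n=3: (42301601,2023560)∘(4599,220) = (4599·42301601+437·220·2023560, 4599·2023560+220·42301601) = (389090121399,18612704660)
n=4: (389090121399,18612704660)∘(4599,220) = (4599·389090121399+437·220·18612704660, 4599·18612704660+220·389090121399) = (3578850894326401,171199655439120)

4599 220
42301601 2023560
389090121399 18612704660
3578850894326401 171199655439120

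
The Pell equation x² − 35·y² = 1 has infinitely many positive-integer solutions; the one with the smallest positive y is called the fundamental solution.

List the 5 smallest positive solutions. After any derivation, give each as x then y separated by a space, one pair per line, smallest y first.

6 1
71 12
846 143
10081 1704
120126 20305

√35 = [5; 1,10, …], period ℓ=2 (even) → k=1
i=0: a=5 ⇒ p=5, q=1
i=1: a=1 ⇒ p=6, q=1
→ (6, 1).  Check: 6²=36, 35·1²=35, difference 1.
(x_2, y_2) = (6·6 + 35·1·1, 6·1 + 1·6) = (71, 12)
(x_3, y_3) = (6·71 + 35·1·12, 6·12 + 1·71) = (846, 143)
(x_4, y_4) = (6·846 + 35·1·143, 6·143 + 1·846) = (10081, 1704)
(x_5, y_5) = (6·10081 + 35·1·1704, 6·1704 + 1·10081) = (120126, 20305)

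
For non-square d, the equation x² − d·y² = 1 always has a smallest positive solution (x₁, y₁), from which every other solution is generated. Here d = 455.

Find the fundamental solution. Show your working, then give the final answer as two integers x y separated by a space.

√455 → a₀=21, period (3,42); ℓ=2 even so k=1
a_0=21:  p_0=21·1+0=21,  q_0=21·0+1=1
a_1=3:  p_1=3·21+1=64,  q_1=3·1+0=3
fundamental: x₁=64, y₁=3  (since 4096 − 455·9 = 1)

64 3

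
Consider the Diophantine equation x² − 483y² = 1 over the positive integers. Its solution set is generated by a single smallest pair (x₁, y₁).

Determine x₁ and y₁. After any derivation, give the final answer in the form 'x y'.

22 1

d=483: √d = [21; 1,42] (ℓ=2, even), read p_1/q_1
a_0=21:  p_0=21·1+0=21,  q_0=21·0+1=1
a_1=1:  p_1=1·21+1=22,  q_1=1·1+0=1
fundamental: x₁=22, y₁=1  (since 484 − 483·1 = 1)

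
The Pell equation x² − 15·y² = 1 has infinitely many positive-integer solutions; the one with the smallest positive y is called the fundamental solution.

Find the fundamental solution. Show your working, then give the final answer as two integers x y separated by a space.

4 1

√15 = [3; 1,6, …], period ℓ=2 (even) → k=1
k=0  a_k=3  p_k/q_k = 3/1
k=1  a_k=1  p_k/q_k = 4/1
fundamental: x₁=4, y₁=1  (since 16 − 15·1 = 1)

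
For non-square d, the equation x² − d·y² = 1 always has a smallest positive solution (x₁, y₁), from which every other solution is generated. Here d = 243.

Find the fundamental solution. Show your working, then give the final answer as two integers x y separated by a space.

70226 4505

[15; 1,1,2,3,15,3,2,1,1,30] for √243; ℓ=10 ⇒ convergent index 9
i=0: a=15 ⇒ p=15, q=1
i=1: a=1 ⇒ p=16, q=1
…
i=3: a=2 ⇒ p=78, q=5
…
i=8: a=1 ⇒ p=41325, q=2651
i=9: a=1 ⇒ p=70226, q=4505
(x₁, y₁) = (70226, 4505);  70226² − 243·4505² = 1 ✓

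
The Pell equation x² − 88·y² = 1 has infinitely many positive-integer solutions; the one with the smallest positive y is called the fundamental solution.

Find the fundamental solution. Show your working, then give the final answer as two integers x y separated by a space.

√88 → a₀=9, period (2,1,1,1,2,18); ℓ=6 even so k=5
a_0=9:  p_0=9·1+0=9,  q_0=9·0+1=1
a_1=2:  p_1=2·9+1=19,  q_1=2·1+0=2
…
a_3=1:  p_3=1·28+19=47,  q_3=1·3+2=5
a_4=1:  p_4=1·47+28=75,  q_4=1·5+3=8
a_5=2:  p_5=2·75+47=197,  q_5=2·8+5=21
→ (197, 21).  Check: 197²=38809, 88·21²=38808, difference 1.

197 21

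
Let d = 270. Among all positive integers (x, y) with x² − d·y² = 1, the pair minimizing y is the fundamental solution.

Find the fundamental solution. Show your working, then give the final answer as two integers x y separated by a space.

5291 322

[16; 2,3,6,3,2,32] for √270; ℓ=6 ⇒ convergent index 5
k=0  a_k=16  p_k/q_k = 16/1
…
k=2  a_k=3  p_k/q_k = 115/7
k=3  a_k=6  p_k/q_k = 723/44
k=4  a_k=3  p_k/q_k = 2284/139
k=5  a_k=2  p_k/q_k = 5291/322
fundamental: x₁=5291, y₁=322  (since 27994681 − 270·103684 = 1)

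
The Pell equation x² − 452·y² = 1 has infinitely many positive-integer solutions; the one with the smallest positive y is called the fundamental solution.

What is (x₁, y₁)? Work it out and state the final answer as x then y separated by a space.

d=452: √d = [21; 3,1,5,3,10,3,5,1,3,42] (ℓ=10, even), read p_9/q_9
a_0=21:  p_0=21·1+0=21,  q_0=21·0+1=1
a_1=3:  p_1=3·21+1=64,  q_1=3·1+0=3
a_2=1:  p_2=1·64+21=85,  q_2=1·3+1=4
…
a_4=3:  p_4=3·489+85=1552,  q_4=3·23+4=73
…
a_6=3:  p_6=3·16009+1552=49579,  q_6=3·753+73=2332
a_7=5:  p_7=5·49579+16009=263904,  q_7=5·2332+753=12413
a_8=1:  p_8=1·263904+49579=313483,  q_8=1·12413+2332=14745
a_9=3:  p_9=3·313483+263904=1204353,  q_9=3·14745+12413=56648
fundamental: x₁=1204353, y₁=56648  (since 1450466148609 − 452·3208995904 = 1)

1204353 56648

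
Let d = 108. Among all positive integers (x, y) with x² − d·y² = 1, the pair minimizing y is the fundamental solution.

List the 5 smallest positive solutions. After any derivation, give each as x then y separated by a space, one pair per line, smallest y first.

1351 130
3650401 351260
9863382151 949104390
26650854921601 2564479710520
72010600134783751 6929223228720650

d=108: √d = [10; 2,1,1,4,1,1,2,20] (ℓ=8, even), read p_7/q_7
k=0  a_k=10  p_k/q_k = 10/1
…
k=2  a_k=1  p_k/q_k = 31/3
k=3  a_k=1  p_k/q_k = 52/5
k=4  a_k=4  p_k/q_k = 239/23
k=5  a_k=1  p_k/q_k = 291/28
k=6  a_k=1  p_k/q_k = 530/51
k=7  a_k=2  p_k/q_k = 1351/130
(x₁, y₁) = (1351, 130);  1351² − 108·130² = 1 ✓
n=2: (1351,130)∘(1351,130) = (1351·1351+108·130·130, 1351·130+130·1351) = (3650401,351260)
n=3: (3650401,351260)∘(1351,130) = (1351·3650401+108·130·351260, 1351·351260+130·3650401) = (9863382151,949104390)
n=4: (9863382151,949104390)∘(1351,130) = (1351·9863382151+108·130·949104390, 1351·949104390+130·9863382151) = (26650854921601,2564479710520)
n=5: (26650854921601,2564479710520)∘(1351,130) = (1351·26650854921601+108·130·2564479710520, 1351·2564479710520+130·26650854921601) = (72010600134783751,6929223228720650)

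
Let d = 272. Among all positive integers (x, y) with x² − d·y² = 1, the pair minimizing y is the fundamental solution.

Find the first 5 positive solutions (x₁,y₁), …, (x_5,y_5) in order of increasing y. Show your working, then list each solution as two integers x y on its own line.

[16; 2,32] for √272; ℓ=2 ⇒ convergent index 1
i=0: a=16 ⇒ p=16, q=1
i=1: a=2 ⇒ p=33, q=2
→ (33, 2).  Check: 33²=1089, 272·2²=1088, difference 1.
(x_2, y_2) = (33·33 + 272·2·2, 33·2 + 2·33) = (2177, 132)
(x_3, y_3) = (33·2177 + 272·2·132, 33·132 + 2·2177) = (143649, 8710)
(x_4, y_4) = (33·143649 + 272·2·8710, 33·8710 + 2·143649) = (9478657, 574728)
(x_5, y_5) = (33·9478657 + 272·2·574728, 33·574728 + 2·9478657) = (625447713, 37923338)

33 2
2177 132
143649 8710
9478657 574728
625447713 37923338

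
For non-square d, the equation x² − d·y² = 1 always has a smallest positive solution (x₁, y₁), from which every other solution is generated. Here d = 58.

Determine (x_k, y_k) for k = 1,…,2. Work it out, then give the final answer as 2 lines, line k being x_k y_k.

19603 2574
768555217 100916244

d=58: √d = [7; 1,1,1,1,1,1,14] (ℓ=7, odd), read p_13/q_13
a_0=7:  p_0=7·1+0=7,  q_0=7·0+1=1
a_1=1:  p_1=1·7+1=8,  q_1=1·1+0=1
a_2=1:  p_2=1·8+7=15,  q_2=1·1+1=2
…
a_5=1:  p_5=1·38+23=61,  q_5=1·5+3=8
…
a_7=14:  p_7=14·99+61=1447,  q_7=14·13+8=190
a_8=1:  p_8=1·1447+99=1546,  q_8=1·190+13=203
a_9=1:  p_9=1·1546+1447=2993,  q_9=1·203+190=393
a_10=1:  p_10=1·2993+1546=4539,  q_10=1·393+203=596
a_11=1:  p_11=1·4539+2993=7532,  q_11=1·596+393=989
a_12=1:  p_12=1·7532+4539=12071,  q_12=1·989+596=1585
a_13=1:  p_13=1·12071+7532=19603,  q_13=1·1585+989=2574
(x₁, y₁) = (19603, 2574);  19603² − 58·2574² = 1 ✓
(19603+2574√58)^2 = 768555217 + 100916244√58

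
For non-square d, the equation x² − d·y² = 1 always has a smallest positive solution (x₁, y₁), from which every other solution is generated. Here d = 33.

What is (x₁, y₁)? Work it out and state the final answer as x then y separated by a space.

23 4

d=33: √d = [5; 1,2,1,10] (ℓ=4, even), read p_3/q_3
k=0  a_k=5  p_k/q_k = 5/1
…
k=2  a_k=2  p_k/q_k = 17/3
k=3  a_k=1  p_k/q_k = 23/4
fundamental: x₁=23, y₁=4  (since 529 − 33·16 = 1)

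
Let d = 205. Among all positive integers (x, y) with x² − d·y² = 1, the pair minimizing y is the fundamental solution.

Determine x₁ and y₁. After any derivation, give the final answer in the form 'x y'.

√205 → a₀=14, period (3,6,1,4,1,6,3,28); ℓ=8 even so k=7
k=0  a_k=14  p_k/q_k = 14/1
…
k=4  a_k=4  p_k/q_k = 1532/107
…
k=6  a_k=6  p_k/q_k = 12614/881
k=7  a_k=3  p_k/q_k = 39689/2772
(x₁, y₁) = (39689, 2772);  39689² − 205·2772² = 1 ✓

39689 2772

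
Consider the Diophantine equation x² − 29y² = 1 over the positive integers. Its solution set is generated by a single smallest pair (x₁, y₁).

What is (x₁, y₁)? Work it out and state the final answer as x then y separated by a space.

9801 1820

√29 → a₀=5, period (2,1,1,2,10); ℓ=5 odd so k=9
a_0=5:  p_0=5·1+0=5,  q_0=5·0+1=1
a_1=2:  p_1=2·5+1=11,  q_1=2·1+0=2
a_2=1:  p_2=1·11+5=16,  q_2=1·2+1=3
a_3=1:  p_3=1·16+11=27,  q_3=1·3+2=5
a_4=2:  p_4=2·27+16=70,  q_4=2·5+3=13
a_5=10:  p_5=10·70+27=727,  q_5=10·13+5=135
a_6=2:  p_6=2·727+70=1524,  q_6=2·135+13=283
…
a_8=1:  p_8=1·2251+1524=3775,  q_8=1·418+283=701
a_9=2:  p_9=2·3775+2251=9801,  q_9=2·701+418=1820
(x₁, y₁) = (9801, 1820);  9801² − 29·1820² = 1 ✓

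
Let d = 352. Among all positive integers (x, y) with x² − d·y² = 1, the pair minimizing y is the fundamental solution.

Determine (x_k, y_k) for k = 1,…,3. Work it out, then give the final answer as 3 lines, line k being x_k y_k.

d=352: √d = [18; 1,3,5,9,5,3,1,36] (ℓ=8, even), read p_7/q_7
step 0: (18, 1)  from 18·(1,0) + (0,1)
step 1: (19, 1)  from 1·(18,1) + (1,0)
step 2: (75, 4)  from 3·(19,1) + (18,1)
step 3: (394, 21)  from 5·(75,4) + (19,1)
step 4: (3621, 193)  from 9·(394,21) + (75,4)
step 5: (18499, 986)  from 5·(3621,193) + (394,21)
step 6: (59118, 3151)  from 3·(18499,986) + (3621,193)
step 7: (77617, 4137)  from 1·(59118,3151) + (18499,986)
fundamental: x₁=77617, y₁=4137  (since 6024398689 − 352·17114769 = 1)
n=2: (77617,4137)∘(77617,4137) = (77617·77617+352·4137·4137, 77617·4137+4137·77617) = (12048797377,642203058)
n=3: (12048797377,642203058)∘(77617,4137) = (77617·12048797377+352·4137·642203058, 77617·642203058+4137·12048797377) = (1870383011943601,99691749501435)

77617 4137
12048797377 642203058
1870383011943601 99691749501435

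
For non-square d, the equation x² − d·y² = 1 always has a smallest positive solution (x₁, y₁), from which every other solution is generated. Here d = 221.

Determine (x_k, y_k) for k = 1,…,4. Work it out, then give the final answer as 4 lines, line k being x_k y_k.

√221 → a₀=14, period (1,6,2,6,1,28); ℓ=6 even so k=5
i=0: a=14 ⇒ p=14, q=1
i=1: a=1 ⇒ p=15, q=1
i=2: a=6 ⇒ p=104, q=7
…
i=4: a=6 ⇒ p=1442, q=97
i=5: a=1 ⇒ p=1665, q=112
(x₁, y₁) = (1665, 112);  1665² − 221·112² = 1 ✓
k=2:  x_2 = 1665·1665+221·112·112 = 5544449,  y_2 = 1665·112+112·1665 = 372960
k=3:  x_3 = 1665·5544449+221·112·372960 = 18463013505,  y_3 = 1665·372960+112·5544449 = 1241956688
k=4:  x_4 = 1665·18463013505+221·112·1241956688 = 61481829427201,  y_4 = 1665·1241956688+112·18463013505 = 4135715398080

1665 112
5544449 372960
18463013505 1241956688
61481829427201 4135715398080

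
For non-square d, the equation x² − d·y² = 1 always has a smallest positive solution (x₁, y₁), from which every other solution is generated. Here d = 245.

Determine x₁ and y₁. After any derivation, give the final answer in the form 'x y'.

√245 = [15; 1,1,1,7,6,7,1,1,1,30, …], period ℓ=10 (even) → k=9
a_0=15:  p_0=15·1+0=15,  q_0=15·0+1=1
…
a_4=7:  p_4=7·47+31=360,  q_4=7·3+2=23
…
a_6=7:  p_6=7·2207+360=15809,  q_6=7·141+23=1010
a_7=1:  p_7=1·15809+2207=18016,  q_7=1·1010+141=1151
a_8=1:  p_8=1·18016+15809=33825,  q_8=1·1151+1010=2161
a_9=1:  p_9=1·33825+18016=51841,  q_9=1·2161+1151=3312
fundamental: x₁=51841, y₁=3312  (since 2687489281 − 245·10969344 = 1)

51841 3312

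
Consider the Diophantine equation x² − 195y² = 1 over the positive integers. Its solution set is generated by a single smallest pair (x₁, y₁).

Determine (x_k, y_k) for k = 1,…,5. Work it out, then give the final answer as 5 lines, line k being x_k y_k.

√195 = [13; 1,26, …], period ℓ=2 (even) → k=1
i=0: a=13 ⇒ p=13, q=1
i=1: a=1 ⇒ p=14, q=1
(x₁, y₁) = (14, 1);  14² − 195·1² = 1 ✓
n=2: (14,1)∘(14,1) = (14·14+195·1·1, 14·1+1·14) = (391,28)
n=3: (391,28)∘(14,1) = (14·391+195·1·28, 14·28+1·391) = (10934,783)
n=4: (10934,783)∘(14,1) = (14·10934+195·1·783, 14·783+1·10934) = (305761,21896)
n=5: (305761,21896)∘(14,1) = (14·305761+195·1·21896, 14·21896+1·305761) = (8550374,612305)

14 1
391 28
10934 783
305761 21896
8550374 612305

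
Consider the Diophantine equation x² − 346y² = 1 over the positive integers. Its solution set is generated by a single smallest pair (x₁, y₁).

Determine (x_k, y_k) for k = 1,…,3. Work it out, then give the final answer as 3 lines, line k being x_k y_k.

√346 → a₀=18, period (1,1,1,1,36); ℓ=5 odd so k=9
step 0: (18, 1)  from 18·(1,0) + (0,1)
…
step 2: (37, 2)  from 1·(19,1) + (18,1)
step 3: (56, 3)  from 1·(37,2) + (19,1)
…
step 8: (10398, 559)  from 1·(6901,371) + (3497,188)
step 9: (17299, 930)  from 1·(10398,559) + (6901,371)
(x₁, y₁) = (17299, 930);  17299² − 346·930² = 1 ✓
(17299+930√346)^2 = 598510801 + 32176140√346
(17299+930√346)^3 = 20707276675699 + 1113230090790√346

17299 930
598510801 32176140
20707276675699 1113230090790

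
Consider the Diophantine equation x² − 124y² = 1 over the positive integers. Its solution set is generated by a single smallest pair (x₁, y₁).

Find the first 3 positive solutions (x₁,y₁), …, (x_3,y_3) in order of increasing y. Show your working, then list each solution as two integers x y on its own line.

4620799 414960
42703566796801 3834893506080
394649197502177907199 35440544156001500880

d=124: √d = [11; 7,2,1,1,1,…,2,7,22] (ℓ=16, even), read p_15/q_15
k=0  a_k=11  p_k/q_k = 11/1
k=1  a_k=7  p_k/q_k = 78/7
k=2  a_k=2  p_k/q_k = 167/15
k=3  a_k=1  p_k/q_k = 245/22
k=4  a_k=1  p_k/q_k = 412/37
k=5  a_k=1  p_k/q_k = 657/59
…
k=7  a_k=1  p_k/q_k = 3040/273
…
k=9  a_k=1  p_k/q_k = 17583/1579
…
k=12  a_k=1  p_k/q_k = 152167/13665
k=13  a_k=1  p_k/q_k = 237042/21287
k=14  a_k=2  p_k/q_k = 626251/56239
k=15  a_k=7  p_k/q_k = 4620799/414960
fundamental: x₁=4620799, y₁=414960  (since 21351783398401 − 124·172191801600 = 1)
(x_2, y_2) = (4620799·4620799 + 124·414960·414960, 4620799·414960 + 414960·4620799) = (42703566796801, 3834893506080)
(x_3, y_3) = (4620799·42703566796801 + 124·414960·3834893506080, 4620799·3834893506080 + 414960·42703566796801) = (394649197502177907199, 35440544156001500880)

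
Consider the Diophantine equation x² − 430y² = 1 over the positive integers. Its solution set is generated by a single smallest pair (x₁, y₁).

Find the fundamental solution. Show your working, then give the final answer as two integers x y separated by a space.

[20; 1,2,1,3,1,…,2,1,40] for √430; ℓ=14 ⇒ convergent index 13
k=0  a_k=20  p_k/q_k = 20/1
…
k=4  a_k=3  p_k/q_k = 311/15
k=5  a_k=1  p_k/q_k = 394/19
…
k=7  a_k=8  p_k/q_k = 21794/1051
k=8  a_k=6  p_k/q_k = 133439/6435
k=9  a_k=1  p_k/q_k = 155233/7486
k=10  a_k=3  p_k/q_k = 599138/28893
…
k=12  a_k=2  p_k/q_k = 2107880/101651
k=13  a_k=1  p_k/q_k = 2862251/138030
→ (2862251, 138030).  Check: 2862251²=8192480787001, 430·138030²=8192480787000, difference 1.

2862251 138030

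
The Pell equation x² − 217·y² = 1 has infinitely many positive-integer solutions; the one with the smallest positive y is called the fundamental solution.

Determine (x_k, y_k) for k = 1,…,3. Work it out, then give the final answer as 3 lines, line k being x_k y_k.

√217 → a₀=14, period (1,2,1,2,1,…,2,1,28); ℓ=16 even so k=15
i=0: a=14 ⇒ p=14, q=1
i=1: a=1 ⇒ p=15, q=1
i=2: a=2 ⇒ p=44, q=3
i=3: a=1 ⇒ p=59, q=4
…
i=5: a=1 ⇒ p=221, q=15
i=6: a=1 ⇒ p=383, q=26
…
i=9: a=9 ⇒ p=139163, q=9447
…
i=13: a=1 ⇒ p=1034361, q=70217
i=14: a=2 ⇒ p=2809702, q=190735
i=15: a=1 ⇒ p=3844063, q=260952
(x₁, y₁) = (3844063, 260952);  3844063² − 217·260952² = 1 ✓
(3844063+260952√217)^2 = 29553640695937 + 2006231855952√217
(3844063+260952√217)^3 = 227212113429087499999 + 15424163293772565000√217

3844063 260952
29553640695937 2006231855952
227212113429087499999 15424163293772565000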